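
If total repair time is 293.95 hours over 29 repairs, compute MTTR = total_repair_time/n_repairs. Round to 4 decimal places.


total_repair_time = 293.95
n_repairs = 29
MTTR = 293.95 / 29
MTTR = 10.1362

10.1362


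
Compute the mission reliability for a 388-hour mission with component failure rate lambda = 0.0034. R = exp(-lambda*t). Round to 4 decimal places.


lambda = 0.0034
mission_time = 388
lambda * t = 0.0034 * 388 = 1.3192
R = exp(-1.3192)
R = 0.2673

0.2673


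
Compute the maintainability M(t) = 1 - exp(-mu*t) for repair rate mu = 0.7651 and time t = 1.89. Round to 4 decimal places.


mu = 0.7651, t = 1.89
mu * t = 0.7651 * 1.89 = 1.446
exp(-1.446) = 0.2355
M(t) = 1 - 0.2355
M(t) = 0.7645

0.7645


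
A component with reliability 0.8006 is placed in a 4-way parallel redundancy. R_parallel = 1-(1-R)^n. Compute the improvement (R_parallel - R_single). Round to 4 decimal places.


R_single = 0.8006, n = 4
1 - R_single = 0.1994
(1 - R_single)^n = 0.1994^4 = 0.0016
R_parallel = 1 - 0.0016 = 0.9984
Improvement = 0.9984 - 0.8006
Improvement = 0.1978

0.1978


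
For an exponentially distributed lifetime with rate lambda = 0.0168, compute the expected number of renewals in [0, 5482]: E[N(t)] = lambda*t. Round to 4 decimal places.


lambda = 0.0168
t = 5482
E[N(t)] = lambda * t
E[N(t)] = 0.0168 * 5482
E[N(t)] = 92.0976

92.0976


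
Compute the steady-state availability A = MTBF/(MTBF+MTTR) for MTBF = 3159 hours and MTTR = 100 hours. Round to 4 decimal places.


MTBF = 3159
MTTR = 100
MTBF + MTTR = 3259
A = 3159 / 3259
A = 0.9693

0.9693


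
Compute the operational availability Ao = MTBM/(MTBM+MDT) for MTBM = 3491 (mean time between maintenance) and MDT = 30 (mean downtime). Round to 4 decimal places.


MTBM = 3491
MDT = 30
MTBM + MDT = 3521
Ao = 3491 / 3521
Ao = 0.9915

0.9915


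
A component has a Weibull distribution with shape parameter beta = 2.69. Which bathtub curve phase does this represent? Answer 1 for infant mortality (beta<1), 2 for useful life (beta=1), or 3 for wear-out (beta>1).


beta = 2.69
Compare beta to 1:
beta < 1 => infant mortality (phase 1)
beta = 1 => useful life (phase 2)
beta > 1 => wear-out (phase 3)
Since beta = 2.69, this is wear-out (increasing failure rate)
Phase = 3

3


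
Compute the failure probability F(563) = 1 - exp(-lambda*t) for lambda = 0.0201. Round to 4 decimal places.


lambda = 0.0201, t = 563
lambda * t = 11.3163
exp(-11.3163) = 0.0
F(t) = 1 - 0.0
F(t) = 1.0

1.0


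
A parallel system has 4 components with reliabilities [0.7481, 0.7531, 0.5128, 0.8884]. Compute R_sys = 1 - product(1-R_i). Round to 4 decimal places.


Components: [0.7481, 0.7531, 0.5128, 0.8884]
(1 - 0.7481) = 0.2519, running product = 0.2519
(1 - 0.7531) = 0.2469, running product = 0.0622
(1 - 0.5128) = 0.4872, running product = 0.0303
(1 - 0.8884) = 0.1116, running product = 0.0034
Product of (1-R_i) = 0.0034
R_sys = 1 - 0.0034 = 0.9966

0.9966


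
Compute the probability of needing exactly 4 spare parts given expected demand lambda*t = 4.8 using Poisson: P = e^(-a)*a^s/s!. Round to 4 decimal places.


a = 4.8, s = 4
e^(-a) = e^(-4.8) = 0.0082
a^s = 4.8^4 = 530.8416
s! = 24
P = 0.0082 * 530.8416 / 24
P = 0.182

0.182


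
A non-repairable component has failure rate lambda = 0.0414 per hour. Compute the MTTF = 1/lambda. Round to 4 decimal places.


lambda = 0.0414
MTTF = 1 / 0.0414
MTTF = 24.1546

24.1546


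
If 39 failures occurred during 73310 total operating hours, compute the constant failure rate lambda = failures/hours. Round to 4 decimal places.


failures = 39
total_hours = 73310
lambda = 39 / 73310
lambda = 0.0005

0.0005


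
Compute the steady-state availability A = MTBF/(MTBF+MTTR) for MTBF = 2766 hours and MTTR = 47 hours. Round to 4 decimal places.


MTBF = 2766
MTTR = 47
MTBF + MTTR = 2813
A = 2766 / 2813
A = 0.9833

0.9833


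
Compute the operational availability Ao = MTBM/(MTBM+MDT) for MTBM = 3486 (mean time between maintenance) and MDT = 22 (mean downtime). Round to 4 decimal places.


MTBM = 3486
MDT = 22
MTBM + MDT = 3508
Ao = 3486 / 3508
Ao = 0.9937

0.9937


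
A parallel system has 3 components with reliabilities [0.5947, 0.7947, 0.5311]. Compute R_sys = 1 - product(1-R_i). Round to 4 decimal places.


Components: [0.5947, 0.7947, 0.5311]
(1 - 0.5947) = 0.4053, running product = 0.4053
(1 - 0.7947) = 0.2053, running product = 0.0832
(1 - 0.5311) = 0.4689, running product = 0.039
Product of (1-R_i) = 0.039
R_sys = 1 - 0.039 = 0.961

0.961


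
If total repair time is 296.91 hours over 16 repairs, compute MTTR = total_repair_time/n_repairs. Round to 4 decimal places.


total_repair_time = 296.91
n_repairs = 16
MTTR = 296.91 / 16
MTTR = 18.5569

18.5569


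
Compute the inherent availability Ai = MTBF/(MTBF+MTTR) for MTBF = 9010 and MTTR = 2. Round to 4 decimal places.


MTBF = 9010
MTTR = 2
MTBF + MTTR = 9012
Ai = 9010 / 9012
Ai = 0.9998

0.9998


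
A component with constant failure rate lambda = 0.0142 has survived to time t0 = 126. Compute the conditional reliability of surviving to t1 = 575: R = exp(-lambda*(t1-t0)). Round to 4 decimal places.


lambda = 0.0142
t0 = 126, t1 = 575
t1 - t0 = 449
lambda * (t1-t0) = 0.0142 * 449 = 6.3758
R = exp(-6.3758)
R = 0.0017

0.0017


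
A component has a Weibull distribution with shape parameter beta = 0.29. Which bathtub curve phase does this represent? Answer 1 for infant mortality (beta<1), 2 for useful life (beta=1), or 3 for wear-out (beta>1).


beta = 0.29
Compare beta to 1:
beta < 1 => infant mortality (phase 1)
beta = 1 => useful life (phase 2)
beta > 1 => wear-out (phase 3)
Since beta = 0.29, this is infant mortality (decreasing failure rate)
Phase = 1

1


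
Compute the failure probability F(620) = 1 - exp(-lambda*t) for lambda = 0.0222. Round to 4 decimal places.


lambda = 0.0222, t = 620
lambda * t = 13.764
exp(-13.764) = 0.0
F(t) = 1 - 0.0
F(t) = 1.0

1.0


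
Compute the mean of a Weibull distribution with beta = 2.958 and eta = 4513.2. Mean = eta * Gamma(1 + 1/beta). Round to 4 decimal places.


beta = 2.958, eta = 4513.2
1/beta = 0.3381
1 + 1/beta = 1.3381
Gamma(1.3381) = 0.8924
Mean = 4513.2 * 0.8924
Mean = 4027.7268

4027.7268


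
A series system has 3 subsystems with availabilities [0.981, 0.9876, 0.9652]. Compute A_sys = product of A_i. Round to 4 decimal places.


Subsystems: [0.981, 0.9876, 0.9652]
After subsystem 1 (A=0.981): product = 0.981
After subsystem 2 (A=0.9876): product = 0.9688
After subsystem 3 (A=0.9652): product = 0.9351
A_sys = 0.9351

0.9351


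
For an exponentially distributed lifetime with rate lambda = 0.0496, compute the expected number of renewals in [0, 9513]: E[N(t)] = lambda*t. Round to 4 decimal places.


lambda = 0.0496
t = 9513
E[N(t)] = lambda * t
E[N(t)] = 0.0496 * 9513
E[N(t)] = 471.8448

471.8448


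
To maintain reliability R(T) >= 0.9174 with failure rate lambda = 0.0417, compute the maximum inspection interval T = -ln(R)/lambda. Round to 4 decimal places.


R_target = 0.9174
lambda = 0.0417
-ln(0.9174) = 0.0862
T = 0.0862 / 0.0417
T = 2.0674

2.0674


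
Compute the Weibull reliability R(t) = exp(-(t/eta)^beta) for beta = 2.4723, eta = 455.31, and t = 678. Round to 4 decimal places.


beta = 2.4723, eta = 455.31, t = 678
t/eta = 678 / 455.31 = 1.4891
(t/eta)^beta = 1.4891^2.4723 = 2.6762
R(t) = exp(-2.6762)
R(t) = 0.0688

0.0688


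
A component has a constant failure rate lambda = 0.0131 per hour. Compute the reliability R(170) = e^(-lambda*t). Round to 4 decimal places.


lambda = 0.0131
t = 170
lambda * t = 2.227
R(t) = e^(-2.227)
R(t) = 0.1079

0.1079


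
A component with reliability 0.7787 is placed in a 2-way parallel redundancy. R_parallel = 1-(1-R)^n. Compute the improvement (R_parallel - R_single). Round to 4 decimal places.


R_single = 0.7787, n = 2
1 - R_single = 0.2213
(1 - R_single)^n = 0.2213^2 = 0.049
R_parallel = 1 - 0.049 = 0.951
Improvement = 0.951 - 0.7787
Improvement = 0.1723

0.1723


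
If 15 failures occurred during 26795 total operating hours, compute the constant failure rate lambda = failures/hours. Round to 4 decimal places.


failures = 15
total_hours = 26795
lambda = 15 / 26795
lambda = 0.0006

0.0006


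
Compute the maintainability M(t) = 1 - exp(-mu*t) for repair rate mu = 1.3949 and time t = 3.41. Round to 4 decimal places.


mu = 1.3949, t = 3.41
mu * t = 1.3949 * 3.41 = 4.7566
exp(-4.7566) = 0.0086
M(t) = 1 - 0.0086
M(t) = 0.9914

0.9914


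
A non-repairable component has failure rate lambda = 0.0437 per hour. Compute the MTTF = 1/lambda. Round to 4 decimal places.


lambda = 0.0437
MTTF = 1 / 0.0437
MTTF = 22.8833

22.8833


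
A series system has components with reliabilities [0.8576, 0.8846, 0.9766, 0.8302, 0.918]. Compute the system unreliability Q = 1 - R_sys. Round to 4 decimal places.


Components: [0.8576, 0.8846, 0.9766, 0.8302, 0.918]
After component 1: product = 0.8576
After component 2: product = 0.7586
After component 3: product = 0.7409
After component 4: product = 0.6151
After component 5: product = 0.5646
R_sys = 0.5646
Q = 1 - 0.5646 = 0.4354

0.4354


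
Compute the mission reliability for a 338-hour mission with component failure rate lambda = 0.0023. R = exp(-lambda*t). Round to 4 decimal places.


lambda = 0.0023
mission_time = 338
lambda * t = 0.0023 * 338 = 0.7774
R = exp(-0.7774)
R = 0.4596

0.4596


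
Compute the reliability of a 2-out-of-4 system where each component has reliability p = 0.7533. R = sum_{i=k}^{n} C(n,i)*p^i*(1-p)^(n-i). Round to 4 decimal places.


k = 2, n = 4, p = 0.7533
i=2: C(4,2)=6 * 0.7533^2 * 0.2467^2 = 0.2072
i=3: C(4,3)=4 * 0.7533^3 * 0.2467^1 = 0.4218
i=4: C(4,4)=1 * 0.7533^4 * 0.2467^0 = 0.322
R = sum of terms = 0.9511

0.9511


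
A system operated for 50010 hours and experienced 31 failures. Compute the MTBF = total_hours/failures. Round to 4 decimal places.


total_hours = 50010
failures = 31
MTBF = 50010 / 31
MTBF = 1613.2258

1613.2258


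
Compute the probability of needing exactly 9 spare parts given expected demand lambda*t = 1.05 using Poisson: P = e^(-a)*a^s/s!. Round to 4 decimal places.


a = 1.05, s = 9
e^(-a) = e^(-1.05) = 0.3499
a^s = 1.05^9 = 1.5513
s! = 362880
P = 0.3499 * 1.5513 / 362880
P = 0.0

0.0


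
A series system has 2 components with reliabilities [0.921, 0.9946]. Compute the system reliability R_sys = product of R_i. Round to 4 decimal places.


Components: [0.921, 0.9946]
After component 1 (R=0.921): product = 0.921
After component 2 (R=0.9946): product = 0.916
R_sys = 0.916

0.916


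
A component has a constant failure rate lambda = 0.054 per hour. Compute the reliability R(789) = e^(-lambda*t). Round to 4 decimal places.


lambda = 0.054
t = 789
lambda * t = 42.606
R(t) = e^(-42.606)
R(t) = 0.0

0.0


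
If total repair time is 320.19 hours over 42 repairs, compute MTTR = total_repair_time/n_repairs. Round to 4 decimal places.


total_repair_time = 320.19
n_repairs = 42
MTTR = 320.19 / 42
MTTR = 7.6236

7.6236


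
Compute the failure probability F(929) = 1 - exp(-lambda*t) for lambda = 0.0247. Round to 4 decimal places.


lambda = 0.0247, t = 929
lambda * t = 22.9463
exp(-22.9463) = 0.0
F(t) = 1 - 0.0
F(t) = 1.0

1.0


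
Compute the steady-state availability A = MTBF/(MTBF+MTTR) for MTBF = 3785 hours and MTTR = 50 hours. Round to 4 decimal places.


MTBF = 3785
MTTR = 50
MTBF + MTTR = 3835
A = 3785 / 3835
A = 0.987

0.987


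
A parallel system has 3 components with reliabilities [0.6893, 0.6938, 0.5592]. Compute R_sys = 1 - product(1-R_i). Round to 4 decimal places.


Components: [0.6893, 0.6938, 0.5592]
(1 - 0.6893) = 0.3107, running product = 0.3107
(1 - 0.6938) = 0.3062, running product = 0.0951
(1 - 0.5592) = 0.4408, running product = 0.0419
Product of (1-R_i) = 0.0419
R_sys = 1 - 0.0419 = 0.9581

0.9581


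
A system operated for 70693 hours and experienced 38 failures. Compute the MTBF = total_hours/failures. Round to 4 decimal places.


total_hours = 70693
failures = 38
MTBF = 70693 / 38
MTBF = 1860.3421

1860.3421


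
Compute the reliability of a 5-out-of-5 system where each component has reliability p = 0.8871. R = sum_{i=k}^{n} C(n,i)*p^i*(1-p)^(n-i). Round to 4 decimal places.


k = 5, n = 5, p = 0.8871
i=5: C(5,5)=1 * 0.8871^5 * 0.1129^0 = 0.5494
R = sum of terms = 0.5494

0.5494


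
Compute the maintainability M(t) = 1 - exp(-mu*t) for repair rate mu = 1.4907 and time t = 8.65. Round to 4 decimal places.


mu = 1.4907, t = 8.65
mu * t = 1.4907 * 8.65 = 12.8946
exp(-12.8946) = 0.0
M(t) = 1 - 0.0
M(t) = 1.0

1.0


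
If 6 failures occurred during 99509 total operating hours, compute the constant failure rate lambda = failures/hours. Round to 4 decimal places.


failures = 6
total_hours = 99509
lambda = 6 / 99509
lambda = 0.0001

0.0001


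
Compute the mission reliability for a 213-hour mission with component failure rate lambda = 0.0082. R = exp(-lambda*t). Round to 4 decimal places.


lambda = 0.0082
mission_time = 213
lambda * t = 0.0082 * 213 = 1.7466
R = exp(-1.7466)
R = 0.1744

0.1744


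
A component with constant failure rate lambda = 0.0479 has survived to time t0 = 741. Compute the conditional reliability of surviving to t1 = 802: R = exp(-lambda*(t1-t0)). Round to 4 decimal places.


lambda = 0.0479
t0 = 741, t1 = 802
t1 - t0 = 61
lambda * (t1-t0) = 0.0479 * 61 = 2.9219
R = exp(-2.9219)
R = 0.0538

0.0538


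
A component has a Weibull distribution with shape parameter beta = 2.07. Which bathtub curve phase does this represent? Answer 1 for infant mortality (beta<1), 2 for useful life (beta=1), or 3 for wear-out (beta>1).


beta = 2.07
Compare beta to 1:
beta < 1 => infant mortality (phase 1)
beta = 1 => useful life (phase 2)
beta > 1 => wear-out (phase 3)
Since beta = 2.07, this is wear-out (increasing failure rate)
Phase = 3

3


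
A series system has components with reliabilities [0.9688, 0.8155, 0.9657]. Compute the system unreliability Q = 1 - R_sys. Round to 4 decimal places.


Components: [0.9688, 0.8155, 0.9657]
After component 1: product = 0.9688
After component 2: product = 0.7901
After component 3: product = 0.763
R_sys = 0.763
Q = 1 - 0.763 = 0.237

0.237


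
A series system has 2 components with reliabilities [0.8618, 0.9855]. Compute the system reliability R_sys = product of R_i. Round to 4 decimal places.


Components: [0.8618, 0.9855]
After component 1 (R=0.8618): product = 0.8618
After component 2 (R=0.9855): product = 0.8493
R_sys = 0.8493

0.8493


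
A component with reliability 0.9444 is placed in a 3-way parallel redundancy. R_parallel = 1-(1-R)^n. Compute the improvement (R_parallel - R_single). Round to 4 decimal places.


R_single = 0.9444, n = 3
1 - R_single = 0.0556
(1 - R_single)^n = 0.0556^3 = 0.0002
R_parallel = 1 - 0.0002 = 0.9998
Improvement = 0.9998 - 0.9444
Improvement = 0.0554

0.0554


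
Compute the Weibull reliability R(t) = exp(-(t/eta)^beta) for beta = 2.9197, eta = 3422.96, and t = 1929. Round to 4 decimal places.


beta = 2.9197, eta = 3422.96, t = 1929
t/eta = 1929 / 3422.96 = 0.5635
(t/eta)^beta = 0.5635^2.9197 = 0.1874
R(t) = exp(-0.1874)
R(t) = 0.8291

0.8291


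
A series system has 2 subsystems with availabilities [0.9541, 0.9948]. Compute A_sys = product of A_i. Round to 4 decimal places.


Subsystems: [0.9541, 0.9948]
After subsystem 1 (A=0.9541): product = 0.9541
After subsystem 2 (A=0.9948): product = 0.9491
A_sys = 0.9491

0.9491


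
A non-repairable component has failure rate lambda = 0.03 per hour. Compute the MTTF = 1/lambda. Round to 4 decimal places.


lambda = 0.03
MTTF = 1 / 0.03
MTTF = 33.3333

33.3333


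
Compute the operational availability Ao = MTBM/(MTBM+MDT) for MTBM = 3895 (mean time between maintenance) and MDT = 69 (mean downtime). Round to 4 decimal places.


MTBM = 3895
MDT = 69
MTBM + MDT = 3964
Ao = 3895 / 3964
Ao = 0.9826

0.9826


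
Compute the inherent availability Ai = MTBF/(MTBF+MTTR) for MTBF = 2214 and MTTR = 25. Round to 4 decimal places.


MTBF = 2214
MTTR = 25
MTBF + MTTR = 2239
Ai = 2214 / 2239
Ai = 0.9888

0.9888


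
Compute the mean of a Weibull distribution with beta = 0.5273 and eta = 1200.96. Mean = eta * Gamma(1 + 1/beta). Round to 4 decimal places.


beta = 0.5273, eta = 1200.96
1/beta = 1.8965
1 + 1/beta = 2.8965
Gamma(2.8965) = 1.8216
Mean = 1200.96 * 1.8216
Mean = 2187.7284

2187.7284


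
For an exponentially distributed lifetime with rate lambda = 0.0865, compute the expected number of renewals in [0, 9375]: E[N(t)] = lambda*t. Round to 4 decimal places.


lambda = 0.0865
t = 9375
E[N(t)] = lambda * t
E[N(t)] = 0.0865 * 9375
E[N(t)] = 810.9375

810.9375


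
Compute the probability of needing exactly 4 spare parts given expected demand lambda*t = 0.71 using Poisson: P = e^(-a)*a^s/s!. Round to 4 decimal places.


a = 0.71, s = 4
e^(-a) = e^(-0.71) = 0.4916
a^s = 0.71^4 = 0.2541
s! = 24
P = 0.4916 * 0.2541 / 24
P = 0.0052

0.0052


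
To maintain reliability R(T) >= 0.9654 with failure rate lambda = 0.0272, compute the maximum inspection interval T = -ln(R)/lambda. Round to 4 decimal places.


R_target = 0.9654
lambda = 0.0272
-ln(0.9654) = 0.0352
T = 0.0352 / 0.0272
T = 1.2946

1.2946


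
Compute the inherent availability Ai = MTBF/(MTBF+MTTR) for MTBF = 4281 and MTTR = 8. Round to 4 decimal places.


MTBF = 4281
MTTR = 8
MTBF + MTTR = 4289
Ai = 4281 / 4289
Ai = 0.9981

0.9981


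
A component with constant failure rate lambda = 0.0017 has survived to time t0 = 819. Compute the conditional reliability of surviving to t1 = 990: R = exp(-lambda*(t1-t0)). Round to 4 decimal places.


lambda = 0.0017
t0 = 819, t1 = 990
t1 - t0 = 171
lambda * (t1-t0) = 0.0017 * 171 = 0.2907
R = exp(-0.2907)
R = 0.7477

0.7477


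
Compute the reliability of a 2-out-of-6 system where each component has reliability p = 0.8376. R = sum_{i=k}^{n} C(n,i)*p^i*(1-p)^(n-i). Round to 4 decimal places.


k = 2, n = 6, p = 0.8376
i=2: C(6,2)=15 * 0.8376^2 * 0.1624^4 = 0.0073
i=3: C(6,3)=20 * 0.8376^3 * 0.1624^3 = 0.0503
i=4: C(6,4)=15 * 0.8376^4 * 0.1624^2 = 0.1947
i=5: C(6,5)=6 * 0.8376^5 * 0.1624^1 = 0.4017
i=6: C(6,6)=1 * 0.8376^6 * 0.1624^0 = 0.3453
R = sum of terms = 0.9994

0.9994


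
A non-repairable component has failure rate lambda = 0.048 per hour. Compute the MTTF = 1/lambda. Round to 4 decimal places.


lambda = 0.048
MTTF = 1 / 0.048
MTTF = 20.8333

20.8333


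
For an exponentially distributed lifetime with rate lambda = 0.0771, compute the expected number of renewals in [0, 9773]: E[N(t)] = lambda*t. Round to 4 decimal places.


lambda = 0.0771
t = 9773
E[N(t)] = lambda * t
E[N(t)] = 0.0771 * 9773
E[N(t)] = 753.4983

753.4983


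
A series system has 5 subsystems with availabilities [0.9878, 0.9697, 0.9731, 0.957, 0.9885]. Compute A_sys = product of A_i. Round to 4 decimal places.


Subsystems: [0.9878, 0.9697, 0.9731, 0.957, 0.9885]
After subsystem 1 (A=0.9878): product = 0.9878
After subsystem 2 (A=0.9697): product = 0.9579
After subsystem 3 (A=0.9731): product = 0.9321
After subsystem 4 (A=0.957): product = 0.892
After subsystem 5 (A=0.9885): product = 0.8818
A_sys = 0.8818

0.8818


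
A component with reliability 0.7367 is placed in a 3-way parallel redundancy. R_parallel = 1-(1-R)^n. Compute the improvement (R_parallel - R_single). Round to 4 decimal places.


R_single = 0.7367, n = 3
1 - R_single = 0.2633
(1 - R_single)^n = 0.2633^3 = 0.0183
R_parallel = 1 - 0.0183 = 0.9817
Improvement = 0.9817 - 0.7367
Improvement = 0.245

0.245


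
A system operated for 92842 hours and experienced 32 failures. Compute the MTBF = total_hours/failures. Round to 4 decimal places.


total_hours = 92842
failures = 32
MTBF = 92842 / 32
MTBF = 2901.3125

2901.3125


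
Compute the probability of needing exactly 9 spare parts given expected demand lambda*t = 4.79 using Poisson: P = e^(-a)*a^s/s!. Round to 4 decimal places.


a = 4.79, s = 9
e^(-a) = e^(-4.79) = 0.0083
a^s = 4.79^9 = 1327454.4286
s! = 362880
P = 0.0083 * 1327454.4286 / 362880
P = 0.0304

0.0304


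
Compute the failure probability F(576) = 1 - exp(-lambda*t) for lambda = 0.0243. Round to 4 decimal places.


lambda = 0.0243, t = 576
lambda * t = 13.9968
exp(-13.9968) = 0.0
F(t) = 1 - 0.0
F(t) = 1.0

1.0


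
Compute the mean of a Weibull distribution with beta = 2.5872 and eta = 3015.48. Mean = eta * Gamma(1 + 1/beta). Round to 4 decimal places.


beta = 2.5872, eta = 3015.48
1/beta = 0.3865
1 + 1/beta = 1.3865
Gamma(1.3865) = 0.8881
Mean = 3015.48 * 0.8881
Mean = 2677.992

2677.992


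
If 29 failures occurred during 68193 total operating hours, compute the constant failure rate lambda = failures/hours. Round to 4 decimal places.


failures = 29
total_hours = 68193
lambda = 29 / 68193
lambda = 0.0004

0.0004


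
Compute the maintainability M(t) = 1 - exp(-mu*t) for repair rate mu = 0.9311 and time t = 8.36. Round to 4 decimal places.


mu = 0.9311, t = 8.36
mu * t = 0.9311 * 8.36 = 7.784
exp(-7.784) = 0.0004
M(t) = 1 - 0.0004
M(t) = 0.9996

0.9996


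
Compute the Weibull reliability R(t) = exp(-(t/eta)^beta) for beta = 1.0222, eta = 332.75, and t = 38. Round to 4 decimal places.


beta = 1.0222, eta = 332.75, t = 38
t/eta = 38 / 332.75 = 0.1142
(t/eta)^beta = 0.1142^1.0222 = 0.1088
R(t) = exp(-0.1088)
R(t) = 0.8969

0.8969


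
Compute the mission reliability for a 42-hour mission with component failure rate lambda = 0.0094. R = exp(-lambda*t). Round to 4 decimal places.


lambda = 0.0094
mission_time = 42
lambda * t = 0.0094 * 42 = 0.3948
R = exp(-0.3948)
R = 0.6738

0.6738


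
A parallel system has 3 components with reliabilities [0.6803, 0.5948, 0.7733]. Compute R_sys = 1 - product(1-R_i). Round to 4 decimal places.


Components: [0.6803, 0.5948, 0.7733]
(1 - 0.6803) = 0.3197, running product = 0.3197
(1 - 0.5948) = 0.4052, running product = 0.1295
(1 - 0.7733) = 0.2267, running product = 0.0294
Product of (1-R_i) = 0.0294
R_sys = 1 - 0.0294 = 0.9706

0.9706


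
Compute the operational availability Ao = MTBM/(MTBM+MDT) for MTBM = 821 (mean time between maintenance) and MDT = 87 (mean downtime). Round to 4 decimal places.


MTBM = 821
MDT = 87
MTBM + MDT = 908
Ao = 821 / 908
Ao = 0.9042

0.9042


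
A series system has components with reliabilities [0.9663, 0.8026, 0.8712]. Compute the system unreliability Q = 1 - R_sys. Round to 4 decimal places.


Components: [0.9663, 0.8026, 0.8712]
After component 1: product = 0.9663
After component 2: product = 0.7756
After component 3: product = 0.6757
R_sys = 0.6757
Q = 1 - 0.6757 = 0.3243

0.3243


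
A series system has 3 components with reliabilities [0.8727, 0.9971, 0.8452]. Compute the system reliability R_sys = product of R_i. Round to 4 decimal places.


Components: [0.8727, 0.9971, 0.8452]
After component 1 (R=0.8727): product = 0.8727
After component 2 (R=0.9971): product = 0.8702
After component 3 (R=0.8452): product = 0.7355
R_sys = 0.7355

0.7355


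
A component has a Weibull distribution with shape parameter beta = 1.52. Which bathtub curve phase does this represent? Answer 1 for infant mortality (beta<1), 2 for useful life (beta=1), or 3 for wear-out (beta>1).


beta = 1.52
Compare beta to 1:
beta < 1 => infant mortality (phase 1)
beta = 1 => useful life (phase 2)
beta > 1 => wear-out (phase 3)
Since beta = 1.52, this is wear-out (increasing failure rate)
Phase = 3

3


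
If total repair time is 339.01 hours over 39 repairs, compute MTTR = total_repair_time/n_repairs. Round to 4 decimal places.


total_repair_time = 339.01
n_repairs = 39
MTTR = 339.01 / 39
MTTR = 8.6926

8.6926


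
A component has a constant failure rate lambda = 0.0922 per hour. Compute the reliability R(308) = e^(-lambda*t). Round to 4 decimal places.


lambda = 0.0922
t = 308
lambda * t = 28.3976
R(t) = e^(-28.3976)
R(t) = 0.0

0.0


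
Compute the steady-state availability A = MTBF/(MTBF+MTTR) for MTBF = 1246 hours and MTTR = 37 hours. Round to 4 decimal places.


MTBF = 1246
MTTR = 37
MTBF + MTTR = 1283
A = 1246 / 1283
A = 0.9712

0.9712


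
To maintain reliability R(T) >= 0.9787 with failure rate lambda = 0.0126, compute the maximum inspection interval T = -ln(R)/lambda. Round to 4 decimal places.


R_target = 0.9787
lambda = 0.0126
-ln(0.9787) = 0.0215
T = 0.0215 / 0.0126
T = 1.7087

1.7087


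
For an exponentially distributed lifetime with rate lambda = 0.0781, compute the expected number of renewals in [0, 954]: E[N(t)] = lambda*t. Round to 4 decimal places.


lambda = 0.0781
t = 954
E[N(t)] = lambda * t
E[N(t)] = 0.0781 * 954
E[N(t)] = 74.5074

74.5074


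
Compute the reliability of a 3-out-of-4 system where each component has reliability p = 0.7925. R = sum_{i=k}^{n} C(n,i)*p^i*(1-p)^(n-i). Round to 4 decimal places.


k = 3, n = 4, p = 0.7925
i=3: C(4,3)=4 * 0.7925^3 * 0.2075^1 = 0.4131
i=4: C(4,4)=1 * 0.7925^4 * 0.2075^0 = 0.3945
R = sum of terms = 0.8076

0.8076


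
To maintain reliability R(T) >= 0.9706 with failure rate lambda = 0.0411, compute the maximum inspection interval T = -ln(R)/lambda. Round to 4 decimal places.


R_target = 0.9706
lambda = 0.0411
-ln(0.9706) = 0.0298
T = 0.0298 / 0.0411
T = 0.7261

0.7261


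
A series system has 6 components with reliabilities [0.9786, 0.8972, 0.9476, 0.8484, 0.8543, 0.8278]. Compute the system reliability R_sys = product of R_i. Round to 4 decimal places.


Components: [0.9786, 0.8972, 0.9476, 0.8484, 0.8543, 0.8278]
After component 1 (R=0.9786): product = 0.9786
After component 2 (R=0.8972): product = 0.878
After component 3 (R=0.9476): product = 0.832
After component 4 (R=0.8484): product = 0.7059
After component 5 (R=0.8543): product = 0.603
After component 6 (R=0.8278): product = 0.4992
R_sys = 0.4992

0.4992


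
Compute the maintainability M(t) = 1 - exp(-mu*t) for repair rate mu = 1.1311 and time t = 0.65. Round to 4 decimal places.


mu = 1.1311, t = 0.65
mu * t = 1.1311 * 0.65 = 0.7352
exp(-0.7352) = 0.4794
M(t) = 1 - 0.4794
M(t) = 0.5206

0.5206


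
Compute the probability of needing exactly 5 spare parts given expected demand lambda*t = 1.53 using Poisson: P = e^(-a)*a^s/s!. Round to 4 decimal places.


a = 1.53, s = 5
e^(-a) = e^(-1.53) = 0.2165
a^s = 1.53^5 = 8.3841
s! = 120
P = 0.2165 * 8.3841 / 120
P = 0.0151

0.0151


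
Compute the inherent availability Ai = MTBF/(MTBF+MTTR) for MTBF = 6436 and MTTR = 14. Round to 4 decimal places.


MTBF = 6436
MTTR = 14
MTBF + MTTR = 6450
Ai = 6436 / 6450
Ai = 0.9978

0.9978


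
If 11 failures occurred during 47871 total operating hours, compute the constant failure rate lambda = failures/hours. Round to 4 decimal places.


failures = 11
total_hours = 47871
lambda = 11 / 47871
lambda = 0.0002

0.0002


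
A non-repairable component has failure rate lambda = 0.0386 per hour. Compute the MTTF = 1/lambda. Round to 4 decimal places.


lambda = 0.0386
MTTF = 1 / 0.0386
MTTF = 25.9067

25.9067


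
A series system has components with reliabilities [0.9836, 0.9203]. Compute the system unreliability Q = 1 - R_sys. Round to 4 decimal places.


Components: [0.9836, 0.9203]
After component 1: product = 0.9836
After component 2: product = 0.9052
R_sys = 0.9052
Q = 1 - 0.9052 = 0.0948

0.0948


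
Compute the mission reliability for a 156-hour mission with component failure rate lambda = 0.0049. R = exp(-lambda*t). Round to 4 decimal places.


lambda = 0.0049
mission_time = 156
lambda * t = 0.0049 * 156 = 0.7644
R = exp(-0.7644)
R = 0.4656

0.4656


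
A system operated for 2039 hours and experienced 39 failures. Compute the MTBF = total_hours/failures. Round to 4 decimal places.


total_hours = 2039
failures = 39
MTBF = 2039 / 39
MTBF = 52.2821

52.2821


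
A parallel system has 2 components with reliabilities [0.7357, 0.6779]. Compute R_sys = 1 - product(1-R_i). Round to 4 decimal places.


Components: [0.7357, 0.6779]
(1 - 0.7357) = 0.2643, running product = 0.2643
(1 - 0.6779) = 0.3221, running product = 0.0851
Product of (1-R_i) = 0.0851
R_sys = 1 - 0.0851 = 0.9149

0.9149


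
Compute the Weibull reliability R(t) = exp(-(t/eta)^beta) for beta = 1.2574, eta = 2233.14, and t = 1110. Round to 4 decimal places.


beta = 1.2574, eta = 2233.14, t = 1110
t/eta = 1110 / 2233.14 = 0.4971
(t/eta)^beta = 0.4971^1.2574 = 0.4152
R(t) = exp(-0.4152)
R(t) = 0.6602

0.6602


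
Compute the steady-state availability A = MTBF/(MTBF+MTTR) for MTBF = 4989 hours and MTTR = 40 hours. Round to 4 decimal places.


MTBF = 4989
MTTR = 40
MTBF + MTTR = 5029
A = 4989 / 5029
A = 0.992

0.992


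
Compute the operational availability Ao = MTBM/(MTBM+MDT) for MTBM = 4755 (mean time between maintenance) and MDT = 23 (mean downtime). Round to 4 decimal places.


MTBM = 4755
MDT = 23
MTBM + MDT = 4778
Ao = 4755 / 4778
Ao = 0.9952

0.9952


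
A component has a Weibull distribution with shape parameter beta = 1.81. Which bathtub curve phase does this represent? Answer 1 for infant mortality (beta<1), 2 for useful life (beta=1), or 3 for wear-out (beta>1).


beta = 1.81
Compare beta to 1:
beta < 1 => infant mortality (phase 1)
beta = 1 => useful life (phase 2)
beta > 1 => wear-out (phase 3)
Since beta = 1.81, this is wear-out (increasing failure rate)
Phase = 3

3


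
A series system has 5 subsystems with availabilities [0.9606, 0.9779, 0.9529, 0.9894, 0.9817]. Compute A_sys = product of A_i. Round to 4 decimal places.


Subsystems: [0.9606, 0.9779, 0.9529, 0.9894, 0.9817]
After subsystem 1 (A=0.9606): product = 0.9606
After subsystem 2 (A=0.9779): product = 0.9394
After subsystem 3 (A=0.9529): product = 0.8951
After subsystem 4 (A=0.9894): product = 0.8856
After subsystem 5 (A=0.9817): product = 0.8694
A_sys = 0.8694

0.8694


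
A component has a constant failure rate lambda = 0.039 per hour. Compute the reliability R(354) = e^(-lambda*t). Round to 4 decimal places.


lambda = 0.039
t = 354
lambda * t = 13.806
R(t) = e^(-13.806)
R(t) = 0.0

0.0


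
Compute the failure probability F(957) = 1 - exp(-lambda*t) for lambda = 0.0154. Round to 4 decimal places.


lambda = 0.0154, t = 957
lambda * t = 14.7378
exp(-14.7378) = 0.0
F(t) = 1 - 0.0
F(t) = 1.0

1.0


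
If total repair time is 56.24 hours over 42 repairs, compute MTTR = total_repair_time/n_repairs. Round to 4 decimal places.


total_repair_time = 56.24
n_repairs = 42
MTTR = 56.24 / 42
MTTR = 1.339

1.339


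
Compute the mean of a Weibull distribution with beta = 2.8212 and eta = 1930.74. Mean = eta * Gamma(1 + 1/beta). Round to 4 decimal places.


beta = 2.8212, eta = 1930.74
1/beta = 0.3545
1 + 1/beta = 1.3545
Gamma(1.3545) = 0.8907
Mean = 1930.74 * 0.8907
Mean = 1719.7263

1719.7263


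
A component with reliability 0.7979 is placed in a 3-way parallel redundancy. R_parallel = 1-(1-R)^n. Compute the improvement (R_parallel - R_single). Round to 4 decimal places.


R_single = 0.7979, n = 3
1 - R_single = 0.2021
(1 - R_single)^n = 0.2021^3 = 0.0083
R_parallel = 1 - 0.0083 = 0.9917
Improvement = 0.9917 - 0.7979
Improvement = 0.1938

0.1938


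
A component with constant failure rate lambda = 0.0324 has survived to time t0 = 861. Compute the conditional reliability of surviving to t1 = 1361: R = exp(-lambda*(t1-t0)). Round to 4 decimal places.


lambda = 0.0324
t0 = 861, t1 = 1361
t1 - t0 = 500
lambda * (t1-t0) = 0.0324 * 500 = 16.2
R = exp(-16.2)
R = 0.0

0.0


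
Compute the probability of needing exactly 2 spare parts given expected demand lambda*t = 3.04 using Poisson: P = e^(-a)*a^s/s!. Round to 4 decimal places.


a = 3.04, s = 2
e^(-a) = e^(-3.04) = 0.0478
a^s = 3.04^2 = 9.2416
s! = 2
P = 0.0478 * 9.2416 / 2
P = 0.221

0.221


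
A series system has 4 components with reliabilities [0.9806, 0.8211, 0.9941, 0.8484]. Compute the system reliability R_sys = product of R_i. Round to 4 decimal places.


Components: [0.9806, 0.8211, 0.9941, 0.8484]
After component 1 (R=0.9806): product = 0.9806
After component 2 (R=0.8211): product = 0.8052
After component 3 (R=0.9941): product = 0.8004
After component 4 (R=0.8484): product = 0.6791
R_sys = 0.6791

0.6791


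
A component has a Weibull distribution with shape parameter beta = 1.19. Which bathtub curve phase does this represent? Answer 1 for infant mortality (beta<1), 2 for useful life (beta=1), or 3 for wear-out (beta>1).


beta = 1.19
Compare beta to 1:
beta < 1 => infant mortality (phase 1)
beta = 1 => useful life (phase 2)
beta > 1 => wear-out (phase 3)
Since beta = 1.19, this is wear-out (increasing failure rate)
Phase = 3

3


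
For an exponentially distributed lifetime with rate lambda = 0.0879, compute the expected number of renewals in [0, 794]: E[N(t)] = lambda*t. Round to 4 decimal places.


lambda = 0.0879
t = 794
E[N(t)] = lambda * t
E[N(t)] = 0.0879 * 794
E[N(t)] = 69.7926

69.7926


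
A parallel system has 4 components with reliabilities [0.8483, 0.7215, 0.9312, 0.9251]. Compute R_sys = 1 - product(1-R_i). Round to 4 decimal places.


Components: [0.8483, 0.7215, 0.9312, 0.9251]
(1 - 0.8483) = 0.1517, running product = 0.1517
(1 - 0.7215) = 0.2785, running product = 0.0422
(1 - 0.9312) = 0.0688, running product = 0.0029
(1 - 0.9251) = 0.0749, running product = 0.0002
Product of (1-R_i) = 0.0002
R_sys = 1 - 0.0002 = 0.9998

0.9998


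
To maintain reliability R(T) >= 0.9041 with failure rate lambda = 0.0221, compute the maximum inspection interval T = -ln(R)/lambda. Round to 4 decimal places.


R_target = 0.9041
lambda = 0.0221
-ln(0.9041) = 0.1008
T = 0.1008 / 0.0221
T = 4.5618

4.5618


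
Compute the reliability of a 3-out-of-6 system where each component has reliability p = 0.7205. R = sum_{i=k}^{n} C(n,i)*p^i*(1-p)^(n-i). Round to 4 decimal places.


k = 3, n = 6, p = 0.7205
i=3: C(6,3)=20 * 0.7205^3 * 0.2795^3 = 0.1633
i=4: C(6,4)=15 * 0.7205^4 * 0.2795^2 = 0.3158
i=5: C(6,5)=6 * 0.7205^5 * 0.2795^1 = 0.3256
i=6: C(6,6)=1 * 0.7205^6 * 0.2795^0 = 0.1399
R = sum of terms = 0.9446

0.9446


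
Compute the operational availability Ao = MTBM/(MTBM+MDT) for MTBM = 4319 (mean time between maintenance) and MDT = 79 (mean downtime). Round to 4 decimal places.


MTBM = 4319
MDT = 79
MTBM + MDT = 4398
Ao = 4319 / 4398
Ao = 0.982

0.982


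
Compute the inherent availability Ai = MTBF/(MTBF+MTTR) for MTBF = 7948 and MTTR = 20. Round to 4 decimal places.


MTBF = 7948
MTTR = 20
MTBF + MTTR = 7968
Ai = 7948 / 7968
Ai = 0.9975

0.9975


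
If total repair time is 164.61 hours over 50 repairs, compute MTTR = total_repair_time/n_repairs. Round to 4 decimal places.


total_repair_time = 164.61
n_repairs = 50
MTTR = 164.61 / 50
MTTR = 3.2922

3.2922


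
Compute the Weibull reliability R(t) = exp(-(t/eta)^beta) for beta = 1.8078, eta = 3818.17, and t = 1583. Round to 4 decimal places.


beta = 1.8078, eta = 3818.17, t = 1583
t/eta = 1583 / 3818.17 = 0.4146
(t/eta)^beta = 0.4146^1.8078 = 0.2036
R(t) = exp(-0.2036)
R(t) = 0.8158

0.8158


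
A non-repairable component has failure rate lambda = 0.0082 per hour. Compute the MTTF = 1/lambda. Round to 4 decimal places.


lambda = 0.0082
MTTF = 1 / 0.0082
MTTF = 121.9512

121.9512


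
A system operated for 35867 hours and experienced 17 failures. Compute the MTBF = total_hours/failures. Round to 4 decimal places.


total_hours = 35867
failures = 17
MTBF = 35867 / 17
MTBF = 2109.8235

2109.8235


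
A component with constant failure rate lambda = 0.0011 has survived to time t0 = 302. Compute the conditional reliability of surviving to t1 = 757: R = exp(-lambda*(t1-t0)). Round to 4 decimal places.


lambda = 0.0011
t0 = 302, t1 = 757
t1 - t0 = 455
lambda * (t1-t0) = 0.0011 * 455 = 0.5005
R = exp(-0.5005)
R = 0.6062

0.6062


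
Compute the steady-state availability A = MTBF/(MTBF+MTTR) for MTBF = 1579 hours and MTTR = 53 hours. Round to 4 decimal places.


MTBF = 1579
MTTR = 53
MTBF + MTTR = 1632
A = 1579 / 1632
A = 0.9675

0.9675


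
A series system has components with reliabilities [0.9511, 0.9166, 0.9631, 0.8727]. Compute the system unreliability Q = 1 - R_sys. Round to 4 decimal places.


Components: [0.9511, 0.9166, 0.9631, 0.8727]
After component 1: product = 0.9511
After component 2: product = 0.8718
After component 3: product = 0.8396
After component 4: product = 0.7327
R_sys = 0.7327
Q = 1 - 0.7327 = 0.2673

0.2673


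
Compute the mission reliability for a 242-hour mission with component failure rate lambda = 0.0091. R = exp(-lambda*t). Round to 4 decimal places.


lambda = 0.0091
mission_time = 242
lambda * t = 0.0091 * 242 = 2.2022
R = exp(-2.2022)
R = 0.1106

0.1106


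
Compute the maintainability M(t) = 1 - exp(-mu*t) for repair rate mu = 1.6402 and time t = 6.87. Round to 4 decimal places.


mu = 1.6402, t = 6.87
mu * t = 1.6402 * 6.87 = 11.2682
exp(-11.2682) = 0.0
M(t) = 1 - 0.0
M(t) = 1.0

1.0


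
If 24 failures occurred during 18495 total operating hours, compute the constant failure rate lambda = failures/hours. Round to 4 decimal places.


failures = 24
total_hours = 18495
lambda = 24 / 18495
lambda = 0.0013

0.0013


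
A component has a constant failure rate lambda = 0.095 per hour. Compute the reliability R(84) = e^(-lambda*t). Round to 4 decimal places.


lambda = 0.095
t = 84
lambda * t = 7.98
R(t) = e^(-7.98)
R(t) = 0.0003

0.0003


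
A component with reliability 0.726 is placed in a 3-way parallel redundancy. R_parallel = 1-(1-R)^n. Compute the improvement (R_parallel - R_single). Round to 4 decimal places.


R_single = 0.726, n = 3
1 - R_single = 0.274
(1 - R_single)^n = 0.274^3 = 0.0206
R_parallel = 1 - 0.0206 = 0.9794
Improvement = 0.9794 - 0.726
Improvement = 0.2534

0.2534


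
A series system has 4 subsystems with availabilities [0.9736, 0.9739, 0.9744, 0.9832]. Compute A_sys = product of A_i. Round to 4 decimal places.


Subsystems: [0.9736, 0.9739, 0.9744, 0.9832]
After subsystem 1 (A=0.9736): product = 0.9736
After subsystem 2 (A=0.9739): product = 0.9482
After subsystem 3 (A=0.9744): product = 0.9239
After subsystem 4 (A=0.9832): product = 0.9084
A_sys = 0.9084

0.9084


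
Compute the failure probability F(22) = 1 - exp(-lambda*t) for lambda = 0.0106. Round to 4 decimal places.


lambda = 0.0106, t = 22
lambda * t = 0.2332
exp(-0.2332) = 0.792
F(t) = 1 - 0.792
F(t) = 0.208

0.208


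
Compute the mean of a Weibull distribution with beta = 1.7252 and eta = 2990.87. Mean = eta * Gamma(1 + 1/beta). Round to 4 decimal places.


beta = 1.7252, eta = 2990.87
1/beta = 0.5796
1 + 1/beta = 1.5796
Gamma(1.5796) = 0.8914
Mean = 2990.87 * 0.8914
Mean = 2666.0166

2666.0166


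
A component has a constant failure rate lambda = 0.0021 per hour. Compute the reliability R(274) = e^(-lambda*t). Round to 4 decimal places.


lambda = 0.0021
t = 274
lambda * t = 0.5754
R(t) = e^(-0.5754)
R(t) = 0.5625

0.5625


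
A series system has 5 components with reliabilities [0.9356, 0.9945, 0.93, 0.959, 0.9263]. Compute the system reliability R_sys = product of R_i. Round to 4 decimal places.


Components: [0.9356, 0.9945, 0.93, 0.959, 0.9263]
After component 1 (R=0.9356): product = 0.9356
After component 2 (R=0.9945): product = 0.9305
After component 3 (R=0.93): product = 0.8653
After component 4 (R=0.959): product = 0.8298
After component 5 (R=0.9263): product = 0.7687
R_sys = 0.7687

0.7687


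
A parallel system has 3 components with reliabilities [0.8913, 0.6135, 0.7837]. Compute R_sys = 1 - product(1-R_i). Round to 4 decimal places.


Components: [0.8913, 0.6135, 0.7837]
(1 - 0.8913) = 0.1087, running product = 0.1087
(1 - 0.6135) = 0.3865, running product = 0.042
(1 - 0.7837) = 0.2163, running product = 0.0091
Product of (1-R_i) = 0.0091
R_sys = 1 - 0.0091 = 0.9909

0.9909


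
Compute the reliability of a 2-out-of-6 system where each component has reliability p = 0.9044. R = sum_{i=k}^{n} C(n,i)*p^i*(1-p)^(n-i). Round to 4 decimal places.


k = 2, n = 6, p = 0.9044
i=2: C(6,2)=15 * 0.9044^2 * 0.0956^4 = 0.001
i=3: C(6,3)=20 * 0.9044^3 * 0.0956^3 = 0.0129
i=4: C(6,4)=15 * 0.9044^4 * 0.0956^2 = 0.0917
i=5: C(6,5)=6 * 0.9044^5 * 0.0956^1 = 0.3471
i=6: C(6,6)=1 * 0.9044^6 * 0.0956^0 = 0.5472
R = sum of terms = 1.0

1.0
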